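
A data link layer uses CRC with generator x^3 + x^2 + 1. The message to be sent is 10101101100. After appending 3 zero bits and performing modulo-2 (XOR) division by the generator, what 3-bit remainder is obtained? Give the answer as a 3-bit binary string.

Append 3 zeros: 10101101100000. Divide by 1101 (XOR where the leading bit is 1):
  pos 0: 1010 XOR 1101 = 0111
  pos 1: 1111 XOR 1101 = 0010
  pos 3: 1010 XOR 1101 = 0111
  pos 4: 1111 XOR 1101 = 0010
  pos 6: 1010 XOR 1101 = 0111
  pos 7: 1110 XOR 1101 = 0011
  pos 9: 1100 XOR 1101 = 0001
Remainder (last 3 bits) = 010. This is the CRC / FCS.

010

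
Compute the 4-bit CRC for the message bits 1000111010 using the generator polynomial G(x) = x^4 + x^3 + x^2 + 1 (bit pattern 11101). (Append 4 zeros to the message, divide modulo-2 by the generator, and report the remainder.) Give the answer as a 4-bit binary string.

1110

Append 4 zeros: 10001110100000. Divide by 11101 (XOR where the leading bit is 1):
  pos 0: 10001 XOR 11101 = 01100
  pos 1: 11001 XOR 11101 = 00100
  pos 3: 10010 XOR 11101 = 01111
  pos 4: 11111 XOR 11101 = 00010
  pos 7: 10000 XOR 11101 = 01101
  pos 8: 11010 XOR 11101 = 00111
Remainder (last 4 bits) = 1110. This is the CRC / FCS.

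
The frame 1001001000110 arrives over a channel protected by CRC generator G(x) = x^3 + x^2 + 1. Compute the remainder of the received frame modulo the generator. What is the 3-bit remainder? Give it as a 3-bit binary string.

Modulo-2 division of 1001001000110 by 1101:
  pos 0: 1001 XOR 1101 = 0100
  pos 1: 1000 XOR 1101 = 0101
  pos 2: 1010 XOR 1101 = 0111
  pos 3: 1111 XOR 1101 = 0010
  pos 5: 1000 XOR 1101 = 0101
  pos 6: 1010 XOR 1101 = 0111
  pos 7: 1111 XOR 1101 = 0010
  pos 9: 1010 XOR 1101 = 0111
Remainder = 111 (nonzero — an error is detected).

111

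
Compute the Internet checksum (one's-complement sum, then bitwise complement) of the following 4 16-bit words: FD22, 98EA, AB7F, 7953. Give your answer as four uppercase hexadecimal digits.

451F

One's-complement addition (fold any carry out of bit 15 back into bit 0):
  0xFD22 + 0x98EA = 0x1960C → wrap carry → 0x960D
  0x960D + 0xAB7F = 0x1418C → wrap carry → 0x418D
  0x418D + 0x7953 = 0x0BAE0
One's-complement sum = 0xBAE0.
Checksum = ~0xBAE0 & 0xFFFF = 0x451F.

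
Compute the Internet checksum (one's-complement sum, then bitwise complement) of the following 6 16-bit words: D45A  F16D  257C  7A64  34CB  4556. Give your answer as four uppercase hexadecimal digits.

2035

One's-complement addition (fold any carry out of bit 15 back into bit 0):
  0xD45A + 0xF16D = 0x1C5C7 → wrap carry → 0xC5C8
  0xC5C8 + 0x257C = 0x0EB44
  0xEB44 + 0x7A64 = 0x165A8 → wrap carry → 0x65A9
  0x65A9 + 0x34CB = 0x09A74
  0x9A74 + 0x4556 = 0x0DFCA
One's-complement sum = 0xDFCA.
Checksum = ~0xDFCA & 0xFFFF = 0x2035.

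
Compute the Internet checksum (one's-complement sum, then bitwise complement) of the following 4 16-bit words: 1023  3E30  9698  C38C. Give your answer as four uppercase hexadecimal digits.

One's-complement addition (fold any carry out of bit 15 back into bit 0):
  0x1023 + 0x3E30 = 0x04E53
  0x4E53 + 0x9698 = 0x0E4EB
  0xE4EB + 0xC38C = 0x1A877 → wrap carry → 0xA878
One's-complement sum = 0xA878.
Checksum = ~0xA878 & 0xFFFF = 0x5787.

5787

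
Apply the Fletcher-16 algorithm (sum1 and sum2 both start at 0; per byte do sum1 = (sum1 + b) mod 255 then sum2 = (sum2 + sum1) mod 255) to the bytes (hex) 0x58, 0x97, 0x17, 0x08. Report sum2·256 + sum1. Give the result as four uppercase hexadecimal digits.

Running sums (mod 255):
  after byte 0 (0x58): sum1=88, sum2=88
  after byte 1 (0x97): sum1=239, sum2=72
  after byte 2 (0x17): sum1=7, sum2=79
  after byte 3 (0x08): sum1=15, sum2=94
Checksum = sum2·256 + sum1 = 94·256 + 15 = 24079 = 0x5E0F.

5E0F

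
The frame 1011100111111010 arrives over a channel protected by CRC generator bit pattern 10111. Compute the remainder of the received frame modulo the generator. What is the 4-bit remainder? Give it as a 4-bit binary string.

Modulo-2 division of 1011100111111010 by 10111:
  pos 0: 10111 XOR 10111 = 00000
  pos 7: 11111 XOR 10111 = 01000
  pos 8: 10001 XOR 10111 = 00110
  pos 10: 11001 XOR 10111 = 01110
  pos 11: 11100 XOR 10111 = 01011
Remainder = 1011 (nonzero — an error is detected).

1011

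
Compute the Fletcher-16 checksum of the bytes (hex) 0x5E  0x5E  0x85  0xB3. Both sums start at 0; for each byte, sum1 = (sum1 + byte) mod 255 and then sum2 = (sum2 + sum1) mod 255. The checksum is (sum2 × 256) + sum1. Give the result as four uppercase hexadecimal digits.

Running sums (mod 255):
  after byte 0 (0x5E): sum1=94, sum2=94
  after byte 1 (0x5E): sum1=188, sum2=27
  after byte 2 (0x85): sum1=66, sum2=93
  after byte 3 (0xB3): sum1=245, sum2=83
Checksum = sum2·256 + sum1 = 83·256 + 245 = 21493 = 0x53F5.

53F5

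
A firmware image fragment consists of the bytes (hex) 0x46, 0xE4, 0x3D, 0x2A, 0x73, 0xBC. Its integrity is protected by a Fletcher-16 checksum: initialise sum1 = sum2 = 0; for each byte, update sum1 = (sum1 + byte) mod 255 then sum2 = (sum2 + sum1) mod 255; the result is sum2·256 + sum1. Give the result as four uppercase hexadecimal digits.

35C2

Running sums (mod 255):
  after byte 0 (0x46): sum1=70, sum2=70
  after byte 1 (0xE4): sum1=43, sum2=113
  after byte 2 (0x3D): sum1=104, sum2=217
  after byte 3 (0x2A): sum1=146, sum2=108
  after byte 4 (0x73): sum1=6, sum2=114
  after byte 5 (0xBC): sum1=194, sum2=53
Checksum = sum2·256 + sum1 = 53·256 + 194 = 13762 = 0x35C2.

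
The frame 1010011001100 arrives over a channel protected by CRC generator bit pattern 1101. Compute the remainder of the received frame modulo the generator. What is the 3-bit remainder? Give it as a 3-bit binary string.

000

Modulo-2 division of 1010011001100 by 1101:
  pos 0: 1010 XOR 1101 = 0111
  pos 1: 1110 XOR 1101 = 0011
  pos 3: 1111 XOR 1101 = 0010
  pos 5: 1000 XOR 1101 = 0101
  pos 6: 1011 XOR 1101 = 0110
  pos 7: 1101 XOR 1101 = 0000
Remainder = 000 (zero — the frame passes the CRC check).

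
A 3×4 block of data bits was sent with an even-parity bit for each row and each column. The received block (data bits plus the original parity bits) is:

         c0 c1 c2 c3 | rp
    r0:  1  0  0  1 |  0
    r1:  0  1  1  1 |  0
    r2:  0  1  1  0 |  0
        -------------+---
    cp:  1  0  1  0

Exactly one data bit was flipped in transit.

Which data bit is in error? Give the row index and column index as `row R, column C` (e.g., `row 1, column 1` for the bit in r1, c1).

Recompute each row's even parity and compare to rp:
  r0: data parity 0, sent rp 0 → ok
  r1: data parity 1, sent rp 0 → mismatch
  r2: data parity 0, sent rp 0 → ok
Recompute each column's even parity and compare to cp:
  c0: data parity 1, sent cp 1 → ok
  c1: data parity 0, sent cp 0 → ok
  c2: data parity 0, sent cp 1 → mismatch
  c3: data parity 0, sent cp 0 → ok
Exactly one row (r1) and one column (c2) fail → the flipped bit is at their intersection.

row 1, column 2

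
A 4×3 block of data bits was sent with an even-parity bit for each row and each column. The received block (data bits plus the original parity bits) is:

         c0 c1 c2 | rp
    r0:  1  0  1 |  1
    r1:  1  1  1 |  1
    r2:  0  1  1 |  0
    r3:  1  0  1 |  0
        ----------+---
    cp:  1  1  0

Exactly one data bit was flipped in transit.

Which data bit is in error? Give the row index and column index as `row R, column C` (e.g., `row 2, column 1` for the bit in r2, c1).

Recompute each row's even parity and compare to rp:
  r0: data parity 0, sent rp 1 → mismatch
  r1: data parity 1, sent rp 1 → ok
  r2: data parity 0, sent rp 0 → ok
  r3: data parity 0, sent rp 0 → ok
Recompute each column's even parity and compare to cp:
  c0: data parity 1, sent cp 1 → ok
  c1: data parity 0, sent cp 1 → mismatch
  c2: data parity 0, sent cp 0 → ok
Exactly one row (r0) and one column (c1) fail → the flipped bit is at their intersection.

row 0, column 1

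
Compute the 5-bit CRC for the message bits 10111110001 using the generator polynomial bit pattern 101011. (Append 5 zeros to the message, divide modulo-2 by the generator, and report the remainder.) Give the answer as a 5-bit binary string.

01101

Append 5 zeros: 1011111000100000. Divide by 101011 (XOR where the leading bit is 1):
  pos 0: 101111 XOR 101011 = 000100
  pos 3: 100100 XOR 101011 = 001111
  pos 5: 111101 XOR 101011 = 010110
  pos 6: 101100 XOR 101011 = 000111
  pos 9: 111000 XOR 101011 = 010011
  pos 10: 100110 XOR 101011 = 001101
Remainder (last 5 bits) = 01101. This is the CRC / FCS.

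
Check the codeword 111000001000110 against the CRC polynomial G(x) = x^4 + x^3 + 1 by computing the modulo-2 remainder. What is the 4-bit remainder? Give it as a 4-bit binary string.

Modulo-2 division of 111000001000110 by 11001:
  pos 0: 11100 XOR 11001 = 00101
  pos 2: 10100 XOR 11001 = 01101
  pos 3: 11010 XOR 11001 = 00011
  pos 6: 11100 XOR 11001 = 00101
  pos 8: 10101 XOR 11001 = 01100
  pos 9: 11001 XOR 11001 = 00000
Remainder = 0000 (zero — the frame passes the CRC check).

0000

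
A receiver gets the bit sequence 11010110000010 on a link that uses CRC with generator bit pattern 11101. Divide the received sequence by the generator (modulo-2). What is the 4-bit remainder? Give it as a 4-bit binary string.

Modulo-2 division of 11010110000010 by 11101:
  pos 0: 11010 XOR 11101 = 00111
  pos 2: 11111 XOR 11101 = 00010
  pos 5: 10000 XOR 11101 = 01101
  pos 6: 11010 XOR 11101 = 00111
  pos 8: 11101 XOR 11101 = 00000
Remainder = 0000 (zero — the frame passes the CRC check).

0000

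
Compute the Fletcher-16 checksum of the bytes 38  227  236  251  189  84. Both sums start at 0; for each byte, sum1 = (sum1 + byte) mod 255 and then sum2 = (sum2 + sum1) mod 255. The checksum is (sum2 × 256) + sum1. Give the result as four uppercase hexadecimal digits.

Running sums (mod 255):
  after byte 0 (38): sum1=38, sum2=38
  after byte 1 (227): sum1=10, sum2=48
  after byte 2 (236): sum1=246, sum2=39
  after byte 3 (251): sum1=242, sum2=26
  after byte 4 (189): sum1=176, sum2=202
  after byte 5 (84): sum1=5, sum2=207
Checksum = sum2·256 + sum1 = 207·256 + 5 = 52997 = 0xCF05.

CF05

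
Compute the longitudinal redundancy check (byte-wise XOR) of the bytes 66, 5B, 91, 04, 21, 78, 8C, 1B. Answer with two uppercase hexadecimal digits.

XOR the bytes together:
  start with 0x66
  0x66 ⊕ 0x5B = 0x3D
  0x3D ⊕ 0x91 = 0xAC
  0xAC ⊕ 0x04 = 0xA8
  0xA8 ⊕ 0x21 = 0x89
  0x89 ⊕ 0x78 = 0xF1
  0xF1 ⊕ 0x8C = 0x7D
  0x7D ⊕ 0x1B = 0x66

66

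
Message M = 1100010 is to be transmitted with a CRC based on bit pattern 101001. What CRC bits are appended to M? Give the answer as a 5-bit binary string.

01110

Append 5 zeros: 110001000000. Divide by 101001 (XOR where the leading bit is 1):
  pos 0: 110001 XOR 101001 = 011000
  pos 1: 110000 XOR 101001 = 011001
  pos 2: 110010 XOR 101001 = 011011
  pos 3: 110110 XOR 101001 = 011111
  pos 4: 111110 XOR 101001 = 010111
  pos 5: 101110 XOR 101001 = 000111
Remainder (last 5 bits) = 01110. This is the CRC / FCS.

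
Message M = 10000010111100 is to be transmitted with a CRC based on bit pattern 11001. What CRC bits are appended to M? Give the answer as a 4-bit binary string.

1010

Append 4 zeros: 100000101111000000. Divide by 11001 (XOR where the leading bit is 1):
  pos 0: 10000 XOR 11001 = 01001
  pos 1: 10010 XOR 11001 = 01011
  pos 2: 10111 XOR 11001 = 01110
  pos 3: 11100 XOR 11001 = 00101
  pos 5: 10111 XOR 11001 = 01110
  pos 6: 11101 XOR 11001 = 00100
  pos 8: 10010 XOR 11001 = 01011
  pos 9: 10110 XOR 11001 = 01111
  pos 10: 11110 XOR 11001 = 00111
  pos 12: 11100 XOR 11001 = 00101
Remainder (last 4 bits) = 1010. This is the CRC / FCS.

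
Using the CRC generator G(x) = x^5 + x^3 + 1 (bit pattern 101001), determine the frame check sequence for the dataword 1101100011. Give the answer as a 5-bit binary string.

Append 5 zeros: 110110001100000. Divide by 101001 (XOR where the leading bit is 1):
  pos 0: 110110 XOR 101001 = 011111
  pos 1: 111110 XOR 101001 = 010111
  pos 2: 101110 XOR 101001 = 000111
  pos 5: 111110 XOR 101001 = 010111
  pos 6: 101110 XOR 101001 = 000111
  pos 9: 111000 XOR 101001 = 010001
Remainder (last 5 bits) = 10001. This is the CRC / FCS.

10001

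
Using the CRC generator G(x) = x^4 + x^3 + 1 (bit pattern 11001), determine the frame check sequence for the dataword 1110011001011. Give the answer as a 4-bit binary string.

1101

Append 4 zeros: 11100110010110000. Divide by 11001 (XOR where the leading bit is 1):
  pos 0: 11100 XOR 11001 = 00101
  pos 2: 10111 XOR 11001 = 01110
  pos 3: 11100 XOR 11001 = 00101
  pos 5: 10101 XOR 11001 = 01100
  pos 6: 11000 XOR 11001 = 00001
  pos 10: 11100 XOR 11001 = 00101
  pos 12: 10100 XOR 11001 = 01101
Remainder (last 4 bits) = 1101. This is the CRC / FCS.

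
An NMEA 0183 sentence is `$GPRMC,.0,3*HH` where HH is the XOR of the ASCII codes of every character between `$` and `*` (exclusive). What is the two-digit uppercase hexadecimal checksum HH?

XOR the ASCII codes of the payload characters:
  'G' = 0x47 → acc = 0x47
  'P' = 0x50 → acc = 0x17
  'R' = 0x52 → acc = 0x45
  'M' = 0x4D → acc = 0x08
  'C' = 0x43 → acc = 0x4B
  ',' = 0x2C → acc = 0x67
  '.' = 0x2E → acc = 0x49
  '0' = 0x30 → acc = 0x79
  ',' = 0x2C → acc = 0x55
  '3' = 0x33 → acc = 0x66
Checksum = 0x66.

66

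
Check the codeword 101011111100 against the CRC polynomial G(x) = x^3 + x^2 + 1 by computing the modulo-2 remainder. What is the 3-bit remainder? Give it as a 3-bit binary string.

001

Modulo-2 division of 101011111100 by 1101:
  pos 0: 1010 XOR 1101 = 0111
  pos 1: 1111 XOR 1101 = 0010
  pos 3: 1011 XOR 1101 = 0110
  pos 4: 1101 XOR 1101 = 0000
  pos 8: 1100 XOR 1101 = 0001
Remainder = 001 (nonzero — an error is detected).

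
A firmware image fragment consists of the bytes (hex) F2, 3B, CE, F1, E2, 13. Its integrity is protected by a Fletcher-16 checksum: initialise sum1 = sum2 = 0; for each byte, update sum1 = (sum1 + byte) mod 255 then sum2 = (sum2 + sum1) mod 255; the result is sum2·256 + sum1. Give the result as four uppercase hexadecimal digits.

Running sums (mod 255):
  after byte 0 (F2): sum1=242, sum2=242
  after byte 1 (3B): sum1=46, sum2=33
  after byte 2 (CE): sum1=252, sum2=30
  after byte 3 (F1): sum1=238, sum2=13
  after byte 4 (E2): sum1=209, sum2=222
  after byte 5 (13): sum1=228, sum2=195
Checksum = sum2·256 + sum1 = 195·256 + 228 = 50148 = 0xC3E4.

C3E4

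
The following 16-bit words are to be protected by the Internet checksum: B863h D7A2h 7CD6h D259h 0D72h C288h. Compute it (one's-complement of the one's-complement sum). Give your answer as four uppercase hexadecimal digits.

50CE

One's-complement addition (fold any carry out of bit 15 back into bit 0):
  0xB863 + 0xD7A2 = 0x19005 → wrap carry → 0x9006
  0x9006 + 0x7CD6 = 0x10CDC → wrap carry → 0x0CDD
  0x0CDD + 0xD259 = 0x0DF36
  0xDF36 + 0x0D72 = 0x0ECA8
  0xECA8 + 0xC288 = 0x1AF30 → wrap carry → 0xAF31
One's-complement sum = 0xAF31.
Checksum = ~0xAF31 & 0xFFFF = 0x50CE.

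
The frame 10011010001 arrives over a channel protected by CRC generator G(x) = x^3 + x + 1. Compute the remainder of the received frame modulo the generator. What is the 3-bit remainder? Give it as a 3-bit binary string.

000

Modulo-2 division of 10011010001 by 1011:
  pos 0: 1001 XOR 1011 = 0010
  pos 2: 1010 XOR 1011 = 0001
  pos 5: 1100 XOR 1011 = 0111
  pos 6: 1110 XOR 1011 = 0101
  pos 7: 1011 XOR 1011 = 0000
Remainder = 000 (zero — the frame passes the CRC check).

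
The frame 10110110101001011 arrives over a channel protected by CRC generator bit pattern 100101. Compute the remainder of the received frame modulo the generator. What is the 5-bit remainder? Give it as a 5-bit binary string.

Modulo-2 division of 10110110101001011 by 100101:
  pos 0: 101101 XOR 100101 = 001000
  pos 2: 100010 XOR 100101 = 000111
  pos 5: 111101 XOR 100101 = 011000
  pos 6: 110000 XOR 100101 = 010101
  pos 7: 101010 XOR 100101 = 001111
  pos 9: 111110 XOR 100101 = 011011
  pos 10: 110111 XOR 100101 = 010010
  pos 11: 100101 XOR 100101 = 000000
Remainder = 00000 (zero — the frame passes the CRC check).

00000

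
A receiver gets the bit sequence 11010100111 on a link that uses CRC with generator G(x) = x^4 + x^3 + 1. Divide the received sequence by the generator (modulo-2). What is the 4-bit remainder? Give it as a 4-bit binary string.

Modulo-2 division of 11010100111 by 11001:
  pos 0: 11010 XOR 11001 = 00011
  pos 3: 11100 XOR 11001 = 00101
  pos 5: 10111 XOR 11001 = 01110
  pos 6: 11101 XOR 11001 = 00100
Remainder = 0100 (nonzero — an error is detected).

0100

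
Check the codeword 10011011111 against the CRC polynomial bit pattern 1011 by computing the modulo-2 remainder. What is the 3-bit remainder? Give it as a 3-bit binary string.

Modulo-2 division of 10011011111 by 1011:
  pos 0: 1001 XOR 1011 = 0010
  pos 2: 1010 XOR 1011 = 0001
  pos 5: 1111 XOR 1011 = 0100
  pos 6: 1001 XOR 1011 = 0010
Remainder = 101 (nonzero — an error is detected).

101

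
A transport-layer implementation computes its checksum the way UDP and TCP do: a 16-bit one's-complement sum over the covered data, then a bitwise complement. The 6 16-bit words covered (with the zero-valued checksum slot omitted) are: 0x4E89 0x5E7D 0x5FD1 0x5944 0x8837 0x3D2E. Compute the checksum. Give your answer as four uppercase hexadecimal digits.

D47D

One's-complement addition (fold any carry out of bit 15 back into bit 0):
  0x4E89 + 0x5E7D = 0x0AD06
  0xAD06 + 0x5FD1 = 0x10CD7 → wrap carry → 0x0CD8
  0x0CD8 + 0x5944 = 0x0661C
  0x661C + 0x8837 = 0x0EE53
  0xEE53 + 0x3D2E = 0x12B81 → wrap carry → 0x2B82
One's-complement sum = 0x2B82.
Checksum = ~0x2B82 & 0xFFFF = 0xD47D.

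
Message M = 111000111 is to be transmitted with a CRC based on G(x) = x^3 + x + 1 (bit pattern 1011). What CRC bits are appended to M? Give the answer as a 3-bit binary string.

011

Append 3 zeros: 111000111000. Divide by 1011 (XOR where the leading bit is 1):
  pos 0: 1110 XOR 1011 = 0101
  pos 1: 1010 XOR 1011 = 0001
  pos 4: 1011 XOR 1011 = 0000
  pos 8: 1000 XOR 1011 = 0011
Remainder (last 3 bits) = 011. This is the CRC / FCS.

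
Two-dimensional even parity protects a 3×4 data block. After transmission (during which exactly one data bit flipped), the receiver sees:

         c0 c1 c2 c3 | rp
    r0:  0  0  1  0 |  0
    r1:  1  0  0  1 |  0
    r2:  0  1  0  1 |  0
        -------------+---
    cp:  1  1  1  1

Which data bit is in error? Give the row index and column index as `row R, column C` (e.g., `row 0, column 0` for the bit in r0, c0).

Recompute each row's even parity and compare to rp:
  r0: data parity 1, sent rp 0 → mismatch
  r1: data parity 0, sent rp 0 → ok
  r2: data parity 0, sent rp 0 → ok
Recompute each column's even parity and compare to cp:
  c0: data parity 1, sent cp 1 → ok
  c1: data parity 1, sent cp 1 → ok
  c2: data parity 1, sent cp 1 → ok
  c3: data parity 0, sent cp 1 → mismatch
Exactly one row (r0) and one column (c3) fail → the flipped bit is at their intersection.

row 0, column 3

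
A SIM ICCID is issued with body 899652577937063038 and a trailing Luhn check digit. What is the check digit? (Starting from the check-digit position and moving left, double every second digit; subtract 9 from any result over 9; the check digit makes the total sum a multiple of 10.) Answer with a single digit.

Partial digits right→left: 8 3 0 3 6 0 7 3 9 7 7 5 2 5 6 9 9 8
Double every second digit counting from the check-digit position (so the 1st, 3rd, 5th, ... of the partial from the right).
  doubled (with −9 where >9): 7 0 3 5 9 5 4 3 9 → sum 45
  kept as-is: 3 3 0 3 7 5 5 9 8 → sum 43
Total = 45 + 43 = 88.
Check digit = (10 − (88 mod 10)) mod 10 = 2.

2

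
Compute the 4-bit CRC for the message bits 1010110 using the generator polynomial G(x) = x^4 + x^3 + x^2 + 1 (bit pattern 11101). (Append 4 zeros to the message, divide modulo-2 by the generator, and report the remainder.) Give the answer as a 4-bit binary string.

Append 4 zeros: 10101100000. Divide by 11101 (XOR where the leading bit is 1):
  pos 0: 10101 XOR 11101 = 01000
  pos 1: 10001 XOR 11101 = 01100
  pos 2: 11000 XOR 11101 = 00101
  pos 4: 10100 XOR 11101 = 01001
  pos 5: 10010 XOR 11101 = 01111
  pos 6: 11110 XOR 11101 = 00011
Remainder (last 4 bits) = 0011. This is the CRC / FCS.

0011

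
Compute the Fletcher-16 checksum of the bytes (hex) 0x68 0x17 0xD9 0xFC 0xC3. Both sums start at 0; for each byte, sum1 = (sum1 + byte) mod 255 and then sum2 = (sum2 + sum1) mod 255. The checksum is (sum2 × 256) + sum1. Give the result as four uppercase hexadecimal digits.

Running sums (mod 255):
  after byte 0 (0x68): sum1=104, sum2=104
  after byte 1 (0x17): sum1=127, sum2=231
  after byte 2 (0xD9): sum1=89, sum2=65
  after byte 3 (0xFC): sum1=86, sum2=151
  after byte 4 (0xC3): sum1=26, sum2=177
Checksum = sum2·256 + sum1 = 177·256 + 26 = 45338 = 0xB11A.

B11A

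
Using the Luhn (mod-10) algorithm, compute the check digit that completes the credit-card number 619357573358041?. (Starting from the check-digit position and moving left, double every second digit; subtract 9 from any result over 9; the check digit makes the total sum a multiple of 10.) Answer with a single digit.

Partial digits right→left: 1 4 0 8 5 3 3 7 5 7 5 3 9 1 6
Double every second digit counting from the check-digit position (so the 1st, 3rd, 5th, ... of the partial from the right).
  doubled (with −9 where >9): 2 0 1 6 1 1 9 3 → sum 23
  kept as-is: 4 8 3 7 7 3 1 → sum 33
Total = 23 + 33 = 56.
Check digit = (10 − (56 mod 10)) mod 10 = 4.

4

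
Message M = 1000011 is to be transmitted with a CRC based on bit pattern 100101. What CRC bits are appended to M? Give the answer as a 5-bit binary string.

01000

Append 5 zeros: 100001100000. Divide by 100101 (XOR where the leading bit is 1):
  pos 0: 100001 XOR 100101 = 000100
  pos 3: 100100 XOR 100101 = 000001
Remainder (last 5 bits) = 01000. This is the CRC / FCS.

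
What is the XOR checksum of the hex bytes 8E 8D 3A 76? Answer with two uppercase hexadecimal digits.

4F

XOR the bytes together:
  start with 0x8E
  0x8E ⊕ 0x8D = 0x03
  0x03 ⊕ 0x3A = 0x39
  0x39 ⊕ 0x76 = 0x4F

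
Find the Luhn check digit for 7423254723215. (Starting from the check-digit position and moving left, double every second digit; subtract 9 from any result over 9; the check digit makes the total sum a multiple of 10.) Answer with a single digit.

Partial digits right→left: 5 1 2 3 2 7 4 5 2 3 2 4 7
Double every second digit counting from the check-digit position (so the 1st, 3rd, 5th, ... of the partial from the right).
  doubled (with −9 where >9): 1 4 4 8 4 4 5 → sum 30
  kept as-is: 1 3 7 5 3 4 → sum 23
Total = 30 + 23 = 53.
Check digit = (10 − (53 mod 10)) mod 10 = 7.

7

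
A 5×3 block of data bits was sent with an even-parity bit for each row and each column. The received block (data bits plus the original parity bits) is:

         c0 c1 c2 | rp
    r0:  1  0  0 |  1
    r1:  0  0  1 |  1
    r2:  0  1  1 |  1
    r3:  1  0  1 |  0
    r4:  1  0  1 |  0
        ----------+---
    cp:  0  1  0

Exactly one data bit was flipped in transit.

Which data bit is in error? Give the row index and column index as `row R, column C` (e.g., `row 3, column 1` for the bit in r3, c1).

Recompute each row's even parity and compare to rp:
  r0: data parity 1, sent rp 1 → ok
  r1: data parity 1, sent rp 1 → ok
  r2: data parity 0, sent rp 1 → mismatch
  r3: data parity 0, sent rp 0 → ok
  r4: data parity 0, sent rp 0 → ok
Recompute each column's even parity and compare to cp:
  c0: data parity 1, sent cp 0 → mismatch
  c1: data parity 1, sent cp 1 → ok
  c2: data parity 0, sent cp 0 → ok
Exactly one row (r2) and one column (c0) fail → the flipped bit is at their intersection.

row 2, column 0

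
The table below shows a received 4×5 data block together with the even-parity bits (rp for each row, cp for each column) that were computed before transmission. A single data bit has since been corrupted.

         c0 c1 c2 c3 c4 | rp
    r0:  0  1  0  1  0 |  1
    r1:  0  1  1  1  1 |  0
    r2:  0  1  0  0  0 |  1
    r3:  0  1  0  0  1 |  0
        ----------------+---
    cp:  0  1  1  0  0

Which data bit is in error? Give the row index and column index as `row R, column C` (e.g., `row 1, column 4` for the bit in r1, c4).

Recompute each row's even parity and compare to rp:
  r0: data parity 0, sent rp 1 → mismatch
  r1: data parity 0, sent rp 0 → ok
  r2: data parity 1, sent rp 1 → ok
  r3: data parity 0, sent rp 0 → ok
Recompute each column's even parity and compare to cp:
  c0: data parity 0, sent cp 0 → ok
  c1: data parity 0, sent cp 1 → mismatch
  c2: data parity 1, sent cp 1 → ok
  c3: data parity 0, sent cp 0 → ok
  c4: data parity 0, sent cp 0 → ok
Exactly one row (r0) and one column (c1) fail → the flipped bit is at their intersection.

row 0, column 1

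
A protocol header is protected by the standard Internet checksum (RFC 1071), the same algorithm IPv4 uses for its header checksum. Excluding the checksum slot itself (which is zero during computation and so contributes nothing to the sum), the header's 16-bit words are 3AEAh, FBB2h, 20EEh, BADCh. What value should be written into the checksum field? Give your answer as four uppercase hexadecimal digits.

ED97

One's-complement addition (fold any carry out of bit 15 back into bit 0):
  0x3AEA + 0xFBB2 = 0x1369C → wrap carry → 0x369D
  0x369D + 0x20EE = 0x0578B
  0x578B + 0xBADC = 0x11267 → wrap carry → 0x1268
One's-complement sum = 0x1268.
Checksum = ~0x1268 & 0xFFFF = 0xED97.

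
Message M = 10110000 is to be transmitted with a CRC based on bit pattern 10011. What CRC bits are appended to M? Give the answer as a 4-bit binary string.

Append 4 zeros: 101100000000. Divide by 10011 (XOR where the leading bit is 1):
  pos 0: 10110 XOR 10011 = 00101
  pos 2: 10100 XOR 10011 = 00111
  pos 4: 11100 XOR 10011 = 01111
  pos 5: 11110 XOR 10011 = 01101
  pos 6: 11010 XOR 10011 = 01001
  pos 7: 10010 XOR 10011 = 00001
Remainder (last 4 bits) = 0001. This is the CRC / FCS.

0001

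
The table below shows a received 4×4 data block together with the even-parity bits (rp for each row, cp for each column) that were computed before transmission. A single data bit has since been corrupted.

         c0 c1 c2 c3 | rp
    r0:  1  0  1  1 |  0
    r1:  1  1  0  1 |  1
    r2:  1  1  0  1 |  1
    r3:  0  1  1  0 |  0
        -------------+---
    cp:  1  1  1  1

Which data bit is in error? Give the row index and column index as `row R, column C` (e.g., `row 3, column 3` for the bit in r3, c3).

Recompute each row's even parity and compare to rp:
  r0: data parity 1, sent rp 0 → mismatch
  r1: data parity 1, sent rp 1 → ok
  r2: data parity 1, sent rp 1 → ok
  r3: data parity 0, sent rp 0 → ok
Recompute each column's even parity and compare to cp:
  c0: data parity 1, sent cp 1 → ok
  c1: data parity 1, sent cp 1 → ok
  c2: data parity 0, sent cp 1 → mismatch
  c3: data parity 1, sent cp 1 → ok
Exactly one row (r0) and one column (c2) fail → the flipped bit is at their intersection.

row 0, column 2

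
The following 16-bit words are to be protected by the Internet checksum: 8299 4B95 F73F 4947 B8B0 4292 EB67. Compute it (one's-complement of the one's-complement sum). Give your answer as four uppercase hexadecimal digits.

0A9F

One's-complement addition (fold any carry out of bit 15 back into bit 0):
  0x8299 + 0x4B95 = 0x0CE2E
  0xCE2E + 0xF73F = 0x1C56D → wrap carry → 0xC56E
  0xC56E + 0x4947 = 0x10EB5 → wrap carry → 0x0EB6
  0x0EB6 + 0xB8B0 = 0x0C766
  0xC766 + 0x4292 = 0x109F8 → wrap carry → 0x09F9
  0x09F9 + 0xEB67 = 0x0F560
One's-complement sum = 0xF560.
Checksum = ~0xF560 & 0xFFFF = 0x0A9F.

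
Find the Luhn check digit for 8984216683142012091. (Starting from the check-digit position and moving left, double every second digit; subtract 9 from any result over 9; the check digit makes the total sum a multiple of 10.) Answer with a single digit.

Partial digits right→left: 1 9 0 2 1 0 2 4 1 3 8 6 6 1 2 4 8 9 8
Double every second digit counting from the check-digit position (so the 1st, 3rd, 5th, ... of the partial from the right).
  doubled (with −9 where >9): 2 0 2 4 2 7 3 4 7 7 → sum 38
  kept as-is: 9 2 0 4 3 6 1 4 9 → sum 38
Total = 38 + 38 = 76.
Check digit = (10 − (76 mod 10)) mod 10 = 4.

4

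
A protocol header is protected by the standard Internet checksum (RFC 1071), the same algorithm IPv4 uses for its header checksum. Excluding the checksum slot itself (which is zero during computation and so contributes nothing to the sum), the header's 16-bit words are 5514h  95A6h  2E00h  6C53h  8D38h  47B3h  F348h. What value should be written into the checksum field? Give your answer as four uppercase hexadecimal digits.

B2BC

One's-complement addition (fold any carry out of bit 15 back into bit 0):
  0x5514 + 0x95A6 = 0x0EABA
  0xEABA + 0x2E00 = 0x118BA → wrap carry → 0x18BB
  0x18BB + 0x6C53 = 0x0850E
  0x850E + 0x8D38 = 0x11246 → wrap carry → 0x1247
  0x1247 + 0x47B3 = 0x059FA
  0x59FA + 0xF348 = 0x14D42 → wrap carry → 0x4D43
One's-complement sum = 0x4D43.
Checksum = ~0x4D43 & 0xFFFF = 0xB2BC.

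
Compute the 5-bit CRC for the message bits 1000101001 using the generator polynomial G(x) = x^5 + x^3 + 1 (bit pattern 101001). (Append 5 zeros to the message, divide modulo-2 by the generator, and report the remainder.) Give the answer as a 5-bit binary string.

00011

Append 5 zeros: 100010100100000. Divide by 101001 (XOR where the leading bit is 1):
  pos 0: 100010 XOR 101001 = 001011
  pos 2: 101110 XOR 101001 = 000111
  pos 5: 111010 XOR 101001 = 010011
  pos 6: 100110 XOR 101001 = 001111
  pos 8: 111100 XOR 101001 = 010101
  pos 9: 101010 XOR 101001 = 000011
Remainder (last 5 bits) = 00011. This is the CRC / FCS.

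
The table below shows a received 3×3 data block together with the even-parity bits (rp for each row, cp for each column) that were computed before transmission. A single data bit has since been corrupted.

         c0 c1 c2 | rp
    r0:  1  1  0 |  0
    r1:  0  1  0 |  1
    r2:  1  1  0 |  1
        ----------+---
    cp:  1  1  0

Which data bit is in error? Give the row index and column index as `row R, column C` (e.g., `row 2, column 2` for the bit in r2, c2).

Recompute each row's even parity and compare to rp:
  r0: data parity 0, sent rp 0 → ok
  r1: data parity 1, sent rp 1 → ok
  r2: data parity 0, sent rp 1 → mismatch
Recompute each column's even parity and compare to cp:
  c0: data parity 0, sent cp 1 → mismatch
  c1: data parity 1, sent cp 1 → ok
  c2: data parity 0, sent cp 0 → ok
Exactly one row (r2) and one column (c0) fail → the flipped bit is at their intersection.

row 2, column 0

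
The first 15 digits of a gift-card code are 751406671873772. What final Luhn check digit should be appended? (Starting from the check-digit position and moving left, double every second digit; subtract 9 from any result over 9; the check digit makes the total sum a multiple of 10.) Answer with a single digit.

Partial digits right→left: 2 7 7 3 7 8 1 7 6 6 0 4 1 5 7
Double every second digit counting from the check-digit position (so the 1st, 3rd, 5th, ... of the partial from the right).
  doubled (with −9 where >9): 4 5 5 2 3 0 2 5 → sum 26
  kept as-is: 7 3 8 7 6 4 5 → sum 40
Total = 26 + 40 = 66.
Check digit = (10 − (66 mod 10)) mod 10 = 4.

4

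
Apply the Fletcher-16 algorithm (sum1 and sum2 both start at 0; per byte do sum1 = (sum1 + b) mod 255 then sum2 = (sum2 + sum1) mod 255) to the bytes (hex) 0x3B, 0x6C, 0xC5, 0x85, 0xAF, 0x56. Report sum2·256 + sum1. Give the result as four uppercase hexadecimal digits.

DEF8

Running sums (mod 255):
  after byte 0 (0x3B): sum1=59, sum2=59
  after byte 1 (0x6C): sum1=167, sum2=226
  after byte 2 (0xC5): sum1=109, sum2=80
  after byte 3 (0x85): sum1=242, sum2=67
  after byte 4 (0xAF): sum1=162, sum2=229
  after byte 5 (0x56): sum1=248, sum2=222
Checksum = sum2·256 + sum1 = 222·256 + 248 = 57080 = 0xDEF8.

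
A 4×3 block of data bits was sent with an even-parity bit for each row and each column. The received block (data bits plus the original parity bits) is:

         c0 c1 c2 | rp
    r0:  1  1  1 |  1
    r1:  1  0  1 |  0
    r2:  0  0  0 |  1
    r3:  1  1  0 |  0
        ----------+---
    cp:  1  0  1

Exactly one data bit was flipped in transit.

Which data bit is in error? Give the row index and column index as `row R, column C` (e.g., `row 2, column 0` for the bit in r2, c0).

row 2, column 2

Recompute each row's even parity and compare to rp:
  r0: data parity 1, sent rp 1 → ok
  r1: data parity 0, sent rp 0 → ok
  r2: data parity 0, sent rp 1 → mismatch
  r3: data parity 0, sent rp 0 → ok
Recompute each column's even parity and compare to cp:
  c0: data parity 1, sent cp 1 → ok
  c1: data parity 0, sent cp 0 → ok
  c2: data parity 0, sent cp 1 → mismatch
Exactly one row (r2) and one column (c2) fail → the flipped bit is at their intersection.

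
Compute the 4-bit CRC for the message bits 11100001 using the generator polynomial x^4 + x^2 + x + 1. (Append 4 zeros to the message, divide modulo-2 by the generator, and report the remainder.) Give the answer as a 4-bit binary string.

1100

Append 4 zeros: 111000010000. Divide by 10111 (XOR where the leading bit is 1):
  pos 0: 11100 XOR 10111 = 01011
  pos 1: 10110 XOR 10111 = 00001
  pos 5: 10100 XOR 10111 = 00011
Remainder (last 4 bits) = 1100. This is the CRC / FCS.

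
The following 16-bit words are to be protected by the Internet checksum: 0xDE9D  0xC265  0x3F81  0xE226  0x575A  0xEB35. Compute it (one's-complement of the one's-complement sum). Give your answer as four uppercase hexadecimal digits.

FAC3

One's-complement addition (fold any carry out of bit 15 back into bit 0):
  0xDE9D + 0xC265 = 0x1A102 → wrap carry → 0xA103
  0xA103 + 0x3F81 = 0x0E084
  0xE084 + 0xE226 = 0x1C2AA → wrap carry → 0xC2AB
  0xC2AB + 0x575A = 0x11A05 → wrap carry → 0x1A06
  0x1A06 + 0xEB35 = 0x1053B → wrap carry → 0x053C
One's-complement sum = 0x053C.
Checksum = ~0x053C & 0xFFFF = 0xFAC3.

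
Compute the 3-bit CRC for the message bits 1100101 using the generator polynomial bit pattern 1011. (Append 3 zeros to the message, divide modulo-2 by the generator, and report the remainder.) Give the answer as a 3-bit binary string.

Append 3 zeros: 1100101000. Divide by 1011 (XOR where the leading bit is 1):
  pos 0: 1100 XOR 1011 = 0111
  pos 1: 1111 XOR 1011 = 0100
  pos 2: 1000 XOR 1011 = 0011
  pos 4: 1110 XOR 1011 = 0101
  pos 5: 1010 XOR 1011 = 0001
Remainder (last 3 bits) = 010. This is the CRC / FCS.

010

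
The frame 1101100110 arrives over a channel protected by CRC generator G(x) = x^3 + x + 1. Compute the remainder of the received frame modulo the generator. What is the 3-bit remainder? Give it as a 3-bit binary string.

Modulo-2 division of 1101100110 by 1011:
  pos 0: 1101 XOR 1011 = 0110
  pos 1: 1101 XOR 1011 = 0110
  pos 2: 1100 XOR 1011 = 0111
  pos 3: 1110 XOR 1011 = 0101
  pos 4: 1011 XOR 1011 = 0000
Remainder = 010 (nonzero — an error is detected).

010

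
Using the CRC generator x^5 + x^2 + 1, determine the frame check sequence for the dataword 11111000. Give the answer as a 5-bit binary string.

Append 5 zeros: 1111100000000. Divide by 100101 (XOR where the leading bit is 1):
  pos 0: 111110 XOR 100101 = 011011
  pos 1: 110110 XOR 100101 = 010011
  pos 2: 100110 XOR 100101 = 000011
  pos 6: 110000 XOR 100101 = 010101
  pos 7: 101010 XOR 100101 = 001111
Remainder (last 5 bits) = 01111. This is the CRC / FCS.

01111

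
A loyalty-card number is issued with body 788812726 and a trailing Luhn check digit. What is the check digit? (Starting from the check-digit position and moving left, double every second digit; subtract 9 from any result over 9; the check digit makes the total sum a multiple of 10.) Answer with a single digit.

8

Partial digits right→left: 6 2 7 2 1 8 8 8 7
Double every second digit counting from the check-digit position (so the 1st, 3rd, 5th, ... of the partial from the right).
  doubled (with −9 where >9): 3 5 2 7 5 → sum 22
  kept as-is: 2 2 8 8 → sum 20
Total = 22 + 20 = 42.
Check digit = (10 − (42 mod 10)) mod 10 = 8.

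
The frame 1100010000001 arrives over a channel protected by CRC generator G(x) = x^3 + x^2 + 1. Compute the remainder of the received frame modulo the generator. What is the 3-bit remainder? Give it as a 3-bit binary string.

100

Modulo-2 division of 1100010000001 by 1101:
  pos 0: 1100 XOR 1101 = 0001
  pos 3: 1010 XOR 1101 = 0111
  pos 4: 1110 XOR 1101 = 0011
  pos 6: 1100 XOR 1101 = 0001
  pos 9: 1001 XOR 1101 = 0100
Remainder = 100 (nonzero — an error is detected).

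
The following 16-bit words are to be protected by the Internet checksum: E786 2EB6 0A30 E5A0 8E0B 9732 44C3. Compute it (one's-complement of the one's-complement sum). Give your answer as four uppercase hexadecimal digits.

8FF0

One's-complement addition (fold any carry out of bit 15 back into bit 0):
  0xE786 + 0x2EB6 = 0x1163C → wrap carry → 0x163D
  0x163D + 0x0A30 = 0x0206D
  0x206D + 0xE5A0 = 0x1060D → wrap carry → 0x060E
  0x060E + 0x8E0B = 0x09419
  0x9419 + 0x9732 = 0x12B4B → wrap carry → 0x2B4C
  0x2B4C + 0x44C3 = 0x0700F
One's-complement sum = 0x700F.
Checksum = ~0x700F & 0xFFFF = 0x8FF0.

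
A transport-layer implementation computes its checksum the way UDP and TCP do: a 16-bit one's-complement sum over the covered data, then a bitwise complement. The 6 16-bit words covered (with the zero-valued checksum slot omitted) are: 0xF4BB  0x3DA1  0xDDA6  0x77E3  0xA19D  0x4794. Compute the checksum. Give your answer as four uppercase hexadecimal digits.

One's-complement addition (fold any carry out of bit 15 back into bit 0):
  0xF4BB + 0x3DA1 = 0x1325C → wrap carry → 0x325D
  0x325D + 0xDDA6 = 0x11003 → wrap carry → 0x1004
  0x1004 + 0x77E3 = 0x087E7
  0x87E7 + 0xA19D = 0x12984 → wrap carry → 0x2985
  0x2985 + 0x4794 = 0x07119
One's-complement sum = 0x7119.
Checksum = ~0x7119 & 0xFFFF = 0x8EE6.

8EE6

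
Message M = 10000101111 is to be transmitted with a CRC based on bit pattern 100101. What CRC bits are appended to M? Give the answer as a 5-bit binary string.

11000

Append 5 zeros: 1000010111100000. Divide by 100101 (XOR where the leading bit is 1):
  pos 0: 100001 XOR 100101 = 000100
  pos 3: 100011 XOR 100101 = 000110
  pos 6: 110110 XOR 100101 = 010011
  pos 7: 100110 XOR 100101 = 000011
Remainder (last 5 bits) = 11000. This is the CRC / FCS.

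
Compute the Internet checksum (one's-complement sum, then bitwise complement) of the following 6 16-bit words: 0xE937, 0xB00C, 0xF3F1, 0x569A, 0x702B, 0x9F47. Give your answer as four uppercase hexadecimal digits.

One's-complement addition (fold any carry out of bit 15 back into bit 0):
  0xE937 + 0xB00C = 0x19943 → wrap carry → 0x9944
  0x9944 + 0xF3F1 = 0x18D35 → wrap carry → 0x8D36
  0x8D36 + 0x569A = 0x0E3D0
  0xE3D0 + 0x702B = 0x153FB → wrap carry → 0x53FC
  0x53FC + 0x9F47 = 0x0F343
One's-complement sum = 0xF343.
Checksum = ~0xF343 & 0xFFFF = 0x0CBC.

0CBC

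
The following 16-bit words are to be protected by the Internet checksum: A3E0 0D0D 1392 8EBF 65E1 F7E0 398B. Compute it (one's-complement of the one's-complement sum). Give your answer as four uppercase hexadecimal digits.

1573

One's-complement addition (fold any carry out of bit 15 back into bit 0):
  0xA3E0 + 0x0D0D = 0x0B0ED
  0xB0ED + 0x1392 = 0x0C47F
  0xC47F + 0x8EBF = 0x1533E → wrap carry → 0x533F
  0x533F + 0x65E1 = 0x0B920
  0xB920 + 0xF7E0 = 0x1B100 → wrap carry → 0xB101
  0xB101 + 0x398B = 0x0EA8C
One's-complement sum = 0xEA8C.
Checksum = ~0xEA8C & 0xFFFF = 0x1573.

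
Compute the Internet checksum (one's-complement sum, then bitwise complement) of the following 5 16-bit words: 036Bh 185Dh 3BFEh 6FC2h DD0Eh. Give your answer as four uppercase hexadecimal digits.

5B68

One's-complement addition (fold any carry out of bit 15 back into bit 0):
  0x036B + 0x185D = 0x01BC8
  0x1BC8 + 0x3BFE = 0x057C6
  0x57C6 + 0x6FC2 = 0x0C788
  0xC788 + 0xDD0E = 0x1A496 → wrap carry → 0xA497
One's-complement sum = 0xA497.
Checksum = ~0xA497 & 0xFFFF = 0x5B68.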